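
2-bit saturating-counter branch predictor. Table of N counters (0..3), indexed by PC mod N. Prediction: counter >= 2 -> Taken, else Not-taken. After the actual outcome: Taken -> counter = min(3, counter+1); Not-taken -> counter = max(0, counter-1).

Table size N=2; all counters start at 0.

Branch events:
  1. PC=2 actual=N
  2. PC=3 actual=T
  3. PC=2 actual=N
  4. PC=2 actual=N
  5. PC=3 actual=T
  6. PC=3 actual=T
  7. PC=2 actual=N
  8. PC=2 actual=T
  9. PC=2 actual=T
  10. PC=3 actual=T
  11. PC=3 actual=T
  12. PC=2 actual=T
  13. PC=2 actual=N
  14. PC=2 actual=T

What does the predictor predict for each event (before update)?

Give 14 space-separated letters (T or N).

Ev 1: PC=2 idx=0 pred=N actual=N -> ctr[0]=0
Ev 2: PC=3 idx=1 pred=N actual=T -> ctr[1]=1
Ev 3: PC=2 idx=0 pred=N actual=N -> ctr[0]=0
Ev 4: PC=2 idx=0 pred=N actual=N -> ctr[0]=0
Ev 5: PC=3 idx=1 pred=N actual=T -> ctr[1]=2
Ev 6: PC=3 idx=1 pred=T actual=T -> ctr[1]=3
Ev 7: PC=2 idx=0 pred=N actual=N -> ctr[0]=0
Ev 8: PC=2 idx=0 pred=N actual=T -> ctr[0]=1
Ev 9: PC=2 idx=0 pred=N actual=T -> ctr[0]=2
Ev 10: PC=3 idx=1 pred=T actual=T -> ctr[1]=3
Ev 11: PC=3 idx=1 pred=T actual=T -> ctr[1]=3
Ev 12: PC=2 idx=0 pred=T actual=T -> ctr[0]=3
Ev 13: PC=2 idx=0 pred=T actual=N -> ctr[0]=2
Ev 14: PC=2 idx=0 pred=T actual=T -> ctr[0]=3

Answer: N N N N N T N N N T T T T T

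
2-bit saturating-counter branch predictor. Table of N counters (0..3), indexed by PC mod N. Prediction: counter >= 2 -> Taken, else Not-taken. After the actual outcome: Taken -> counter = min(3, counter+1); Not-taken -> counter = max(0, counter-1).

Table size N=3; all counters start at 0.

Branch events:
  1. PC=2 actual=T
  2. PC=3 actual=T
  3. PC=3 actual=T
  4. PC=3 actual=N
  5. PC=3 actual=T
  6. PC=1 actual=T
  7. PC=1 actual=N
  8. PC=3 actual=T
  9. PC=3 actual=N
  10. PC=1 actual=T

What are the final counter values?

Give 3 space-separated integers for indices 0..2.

Ev 1: PC=2 idx=2 pred=N actual=T -> ctr[2]=1
Ev 2: PC=3 idx=0 pred=N actual=T -> ctr[0]=1
Ev 3: PC=3 idx=0 pred=N actual=T -> ctr[0]=2
Ev 4: PC=3 idx=0 pred=T actual=N -> ctr[0]=1
Ev 5: PC=3 idx=0 pred=N actual=T -> ctr[0]=2
Ev 6: PC=1 idx=1 pred=N actual=T -> ctr[1]=1
Ev 7: PC=1 idx=1 pred=N actual=N -> ctr[1]=0
Ev 8: PC=3 idx=0 pred=T actual=T -> ctr[0]=3
Ev 9: PC=3 idx=0 pred=T actual=N -> ctr[0]=2
Ev 10: PC=1 idx=1 pred=N actual=T -> ctr[1]=1

Answer: 2 1 1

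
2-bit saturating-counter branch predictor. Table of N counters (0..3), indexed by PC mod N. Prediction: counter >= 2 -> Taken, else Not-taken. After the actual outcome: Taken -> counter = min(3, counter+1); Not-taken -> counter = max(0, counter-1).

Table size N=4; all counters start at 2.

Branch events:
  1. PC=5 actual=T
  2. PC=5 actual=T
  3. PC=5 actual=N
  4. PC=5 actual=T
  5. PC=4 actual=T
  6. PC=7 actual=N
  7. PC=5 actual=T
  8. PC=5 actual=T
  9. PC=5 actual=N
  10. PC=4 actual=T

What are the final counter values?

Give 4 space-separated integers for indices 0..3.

Answer: 3 2 2 1

Derivation:
Ev 1: PC=5 idx=1 pred=T actual=T -> ctr[1]=3
Ev 2: PC=5 idx=1 pred=T actual=T -> ctr[1]=3
Ev 3: PC=5 idx=1 pred=T actual=N -> ctr[1]=2
Ev 4: PC=5 idx=1 pred=T actual=T -> ctr[1]=3
Ev 5: PC=4 idx=0 pred=T actual=T -> ctr[0]=3
Ev 6: PC=7 idx=3 pred=T actual=N -> ctr[3]=1
Ev 7: PC=5 idx=1 pred=T actual=T -> ctr[1]=3
Ev 8: PC=5 idx=1 pred=T actual=T -> ctr[1]=3
Ev 9: PC=5 idx=1 pred=T actual=N -> ctr[1]=2
Ev 10: PC=4 idx=0 pred=T actual=T -> ctr[0]=3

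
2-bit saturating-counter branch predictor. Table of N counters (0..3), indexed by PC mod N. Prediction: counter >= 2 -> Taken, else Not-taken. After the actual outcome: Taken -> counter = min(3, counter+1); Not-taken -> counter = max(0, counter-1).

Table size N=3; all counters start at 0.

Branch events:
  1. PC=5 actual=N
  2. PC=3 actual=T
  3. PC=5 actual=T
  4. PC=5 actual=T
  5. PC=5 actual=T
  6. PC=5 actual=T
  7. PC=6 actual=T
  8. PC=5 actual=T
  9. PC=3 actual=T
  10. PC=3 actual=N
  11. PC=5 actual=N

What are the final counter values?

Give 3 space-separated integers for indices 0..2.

Ev 1: PC=5 idx=2 pred=N actual=N -> ctr[2]=0
Ev 2: PC=3 idx=0 pred=N actual=T -> ctr[0]=1
Ev 3: PC=5 idx=2 pred=N actual=T -> ctr[2]=1
Ev 4: PC=5 idx=2 pred=N actual=T -> ctr[2]=2
Ev 5: PC=5 idx=2 pred=T actual=T -> ctr[2]=3
Ev 6: PC=5 idx=2 pred=T actual=T -> ctr[2]=3
Ev 7: PC=6 idx=0 pred=N actual=T -> ctr[0]=2
Ev 8: PC=5 idx=2 pred=T actual=T -> ctr[2]=3
Ev 9: PC=3 idx=0 pred=T actual=T -> ctr[0]=3
Ev 10: PC=3 idx=0 pred=T actual=N -> ctr[0]=2
Ev 11: PC=5 idx=2 pred=T actual=N -> ctr[2]=2

Answer: 2 0 2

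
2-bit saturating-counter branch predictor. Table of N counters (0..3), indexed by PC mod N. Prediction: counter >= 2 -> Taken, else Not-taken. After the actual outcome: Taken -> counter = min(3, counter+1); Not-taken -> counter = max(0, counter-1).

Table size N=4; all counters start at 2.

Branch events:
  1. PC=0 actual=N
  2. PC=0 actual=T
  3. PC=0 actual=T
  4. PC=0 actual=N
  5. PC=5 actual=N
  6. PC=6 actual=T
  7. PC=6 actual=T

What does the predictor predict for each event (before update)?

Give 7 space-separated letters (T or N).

Ev 1: PC=0 idx=0 pred=T actual=N -> ctr[0]=1
Ev 2: PC=0 idx=0 pred=N actual=T -> ctr[0]=2
Ev 3: PC=0 idx=0 pred=T actual=T -> ctr[0]=3
Ev 4: PC=0 idx=0 pred=T actual=N -> ctr[0]=2
Ev 5: PC=5 idx=1 pred=T actual=N -> ctr[1]=1
Ev 6: PC=6 idx=2 pred=T actual=T -> ctr[2]=3
Ev 7: PC=6 idx=2 pred=T actual=T -> ctr[2]=3

Answer: T N T T T T T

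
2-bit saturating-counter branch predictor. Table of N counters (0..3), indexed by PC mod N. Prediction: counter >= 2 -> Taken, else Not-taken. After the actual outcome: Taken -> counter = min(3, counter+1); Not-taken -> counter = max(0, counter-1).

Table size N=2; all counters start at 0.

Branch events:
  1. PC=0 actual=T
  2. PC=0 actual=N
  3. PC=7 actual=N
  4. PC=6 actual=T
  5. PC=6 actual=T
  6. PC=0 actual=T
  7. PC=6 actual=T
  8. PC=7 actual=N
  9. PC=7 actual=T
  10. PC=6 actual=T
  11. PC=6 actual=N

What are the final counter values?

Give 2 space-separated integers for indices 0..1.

Ev 1: PC=0 idx=0 pred=N actual=T -> ctr[0]=1
Ev 2: PC=0 idx=0 pred=N actual=N -> ctr[0]=0
Ev 3: PC=7 idx=1 pred=N actual=N -> ctr[1]=0
Ev 4: PC=6 idx=0 pred=N actual=T -> ctr[0]=1
Ev 5: PC=6 idx=0 pred=N actual=T -> ctr[0]=2
Ev 6: PC=0 idx=0 pred=T actual=T -> ctr[0]=3
Ev 7: PC=6 idx=0 pred=T actual=T -> ctr[0]=3
Ev 8: PC=7 idx=1 pred=N actual=N -> ctr[1]=0
Ev 9: PC=7 idx=1 pred=N actual=T -> ctr[1]=1
Ev 10: PC=6 idx=0 pred=T actual=T -> ctr[0]=3
Ev 11: PC=6 idx=0 pred=T actual=N -> ctr[0]=2

Answer: 2 1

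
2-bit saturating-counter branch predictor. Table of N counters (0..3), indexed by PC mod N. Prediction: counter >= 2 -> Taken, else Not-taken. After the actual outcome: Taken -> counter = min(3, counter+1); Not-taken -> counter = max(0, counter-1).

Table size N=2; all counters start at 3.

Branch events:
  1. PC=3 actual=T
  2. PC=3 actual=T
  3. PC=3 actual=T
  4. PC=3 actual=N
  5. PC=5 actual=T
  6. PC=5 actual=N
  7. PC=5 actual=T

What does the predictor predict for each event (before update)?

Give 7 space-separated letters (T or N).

Answer: T T T T T T T

Derivation:
Ev 1: PC=3 idx=1 pred=T actual=T -> ctr[1]=3
Ev 2: PC=3 idx=1 pred=T actual=T -> ctr[1]=3
Ev 3: PC=3 idx=1 pred=T actual=T -> ctr[1]=3
Ev 4: PC=3 idx=1 pred=T actual=N -> ctr[1]=2
Ev 5: PC=5 idx=1 pred=T actual=T -> ctr[1]=3
Ev 6: PC=5 idx=1 pred=T actual=N -> ctr[1]=2
Ev 7: PC=5 idx=1 pred=T actual=T -> ctr[1]=3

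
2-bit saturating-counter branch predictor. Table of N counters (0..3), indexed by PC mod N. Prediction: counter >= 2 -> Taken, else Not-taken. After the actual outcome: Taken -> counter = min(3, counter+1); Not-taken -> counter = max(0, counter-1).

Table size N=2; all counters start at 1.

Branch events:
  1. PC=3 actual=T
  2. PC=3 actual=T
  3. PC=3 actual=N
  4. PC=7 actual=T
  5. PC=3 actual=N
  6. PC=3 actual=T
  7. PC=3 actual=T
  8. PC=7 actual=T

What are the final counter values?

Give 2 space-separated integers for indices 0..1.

Ev 1: PC=3 idx=1 pred=N actual=T -> ctr[1]=2
Ev 2: PC=3 idx=1 pred=T actual=T -> ctr[1]=3
Ev 3: PC=3 idx=1 pred=T actual=N -> ctr[1]=2
Ev 4: PC=7 idx=1 pred=T actual=T -> ctr[1]=3
Ev 5: PC=3 idx=1 pred=T actual=N -> ctr[1]=2
Ev 6: PC=3 idx=1 pred=T actual=T -> ctr[1]=3
Ev 7: PC=3 idx=1 pred=T actual=T -> ctr[1]=3
Ev 8: PC=7 idx=1 pred=T actual=T -> ctr[1]=3

Answer: 1 3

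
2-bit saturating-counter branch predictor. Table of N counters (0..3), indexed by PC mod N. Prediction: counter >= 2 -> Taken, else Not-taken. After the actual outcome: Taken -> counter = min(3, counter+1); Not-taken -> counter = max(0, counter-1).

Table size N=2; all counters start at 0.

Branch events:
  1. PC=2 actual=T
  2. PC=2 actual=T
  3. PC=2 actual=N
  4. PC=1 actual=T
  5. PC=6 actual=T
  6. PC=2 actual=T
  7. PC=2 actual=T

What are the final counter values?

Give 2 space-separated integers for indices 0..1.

Answer: 3 1

Derivation:
Ev 1: PC=2 idx=0 pred=N actual=T -> ctr[0]=1
Ev 2: PC=2 idx=0 pred=N actual=T -> ctr[0]=2
Ev 3: PC=2 idx=0 pred=T actual=N -> ctr[0]=1
Ev 4: PC=1 idx=1 pred=N actual=T -> ctr[1]=1
Ev 5: PC=6 idx=0 pred=N actual=T -> ctr[0]=2
Ev 6: PC=2 idx=0 pred=T actual=T -> ctr[0]=3
Ev 7: PC=2 idx=0 pred=T actual=T -> ctr[0]=3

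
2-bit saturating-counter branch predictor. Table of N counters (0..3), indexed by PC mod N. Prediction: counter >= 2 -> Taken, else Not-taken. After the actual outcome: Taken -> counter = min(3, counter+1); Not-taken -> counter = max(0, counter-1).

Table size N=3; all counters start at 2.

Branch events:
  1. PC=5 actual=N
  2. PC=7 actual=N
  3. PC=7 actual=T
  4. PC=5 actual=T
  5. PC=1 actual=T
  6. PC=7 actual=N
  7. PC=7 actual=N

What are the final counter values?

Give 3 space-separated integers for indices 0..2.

Answer: 2 1 2

Derivation:
Ev 1: PC=5 idx=2 pred=T actual=N -> ctr[2]=1
Ev 2: PC=7 idx=1 pred=T actual=N -> ctr[1]=1
Ev 3: PC=7 idx=1 pred=N actual=T -> ctr[1]=2
Ev 4: PC=5 idx=2 pred=N actual=T -> ctr[2]=2
Ev 5: PC=1 idx=1 pred=T actual=T -> ctr[1]=3
Ev 6: PC=7 idx=1 pred=T actual=N -> ctr[1]=2
Ev 7: PC=7 idx=1 pred=T actual=N -> ctr[1]=1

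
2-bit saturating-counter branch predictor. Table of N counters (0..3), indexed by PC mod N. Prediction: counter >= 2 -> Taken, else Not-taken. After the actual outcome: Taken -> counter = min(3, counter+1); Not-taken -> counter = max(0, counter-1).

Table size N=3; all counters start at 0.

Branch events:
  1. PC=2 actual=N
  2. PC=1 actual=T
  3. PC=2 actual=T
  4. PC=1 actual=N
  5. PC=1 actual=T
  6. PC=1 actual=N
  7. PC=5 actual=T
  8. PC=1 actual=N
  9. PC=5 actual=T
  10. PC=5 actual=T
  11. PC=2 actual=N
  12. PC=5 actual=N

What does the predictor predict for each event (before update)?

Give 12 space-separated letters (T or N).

Ev 1: PC=2 idx=2 pred=N actual=N -> ctr[2]=0
Ev 2: PC=1 idx=1 pred=N actual=T -> ctr[1]=1
Ev 3: PC=2 idx=2 pred=N actual=T -> ctr[2]=1
Ev 4: PC=1 idx=1 pred=N actual=N -> ctr[1]=0
Ev 5: PC=1 idx=1 pred=N actual=T -> ctr[1]=1
Ev 6: PC=1 idx=1 pred=N actual=N -> ctr[1]=0
Ev 7: PC=5 idx=2 pred=N actual=T -> ctr[2]=2
Ev 8: PC=1 idx=1 pred=N actual=N -> ctr[1]=0
Ev 9: PC=5 idx=2 pred=T actual=T -> ctr[2]=3
Ev 10: PC=5 idx=2 pred=T actual=T -> ctr[2]=3
Ev 11: PC=2 idx=2 pred=T actual=N -> ctr[2]=2
Ev 12: PC=5 idx=2 pred=T actual=N -> ctr[2]=1

Answer: N N N N N N N N T T T T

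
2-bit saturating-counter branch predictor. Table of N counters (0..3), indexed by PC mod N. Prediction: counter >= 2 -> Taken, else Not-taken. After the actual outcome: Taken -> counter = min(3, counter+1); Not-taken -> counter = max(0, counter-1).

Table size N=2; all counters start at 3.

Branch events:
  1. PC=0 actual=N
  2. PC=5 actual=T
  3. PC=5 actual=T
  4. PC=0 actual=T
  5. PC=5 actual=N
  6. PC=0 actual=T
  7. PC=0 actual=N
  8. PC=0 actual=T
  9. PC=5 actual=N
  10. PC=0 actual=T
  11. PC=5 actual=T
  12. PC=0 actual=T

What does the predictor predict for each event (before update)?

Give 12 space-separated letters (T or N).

Ev 1: PC=0 idx=0 pred=T actual=N -> ctr[0]=2
Ev 2: PC=5 idx=1 pred=T actual=T -> ctr[1]=3
Ev 3: PC=5 idx=1 pred=T actual=T -> ctr[1]=3
Ev 4: PC=0 idx=0 pred=T actual=T -> ctr[0]=3
Ev 5: PC=5 idx=1 pred=T actual=N -> ctr[1]=2
Ev 6: PC=0 idx=0 pred=T actual=T -> ctr[0]=3
Ev 7: PC=0 idx=0 pred=T actual=N -> ctr[0]=2
Ev 8: PC=0 idx=0 pred=T actual=T -> ctr[0]=3
Ev 9: PC=5 idx=1 pred=T actual=N -> ctr[1]=1
Ev 10: PC=0 idx=0 pred=T actual=T -> ctr[0]=3
Ev 11: PC=5 idx=1 pred=N actual=T -> ctr[1]=2
Ev 12: PC=0 idx=0 pred=T actual=T -> ctr[0]=3

Answer: T T T T T T T T T T N T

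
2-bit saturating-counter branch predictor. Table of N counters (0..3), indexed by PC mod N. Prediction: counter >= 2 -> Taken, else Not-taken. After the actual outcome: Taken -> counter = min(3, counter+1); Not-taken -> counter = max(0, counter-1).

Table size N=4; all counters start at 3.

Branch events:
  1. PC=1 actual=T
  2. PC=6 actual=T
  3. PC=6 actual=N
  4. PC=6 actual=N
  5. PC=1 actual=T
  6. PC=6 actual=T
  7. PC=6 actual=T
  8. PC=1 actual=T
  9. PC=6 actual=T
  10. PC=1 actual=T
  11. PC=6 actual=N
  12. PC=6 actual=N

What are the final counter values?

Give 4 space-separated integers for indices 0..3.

Answer: 3 3 1 3

Derivation:
Ev 1: PC=1 idx=1 pred=T actual=T -> ctr[1]=3
Ev 2: PC=6 idx=2 pred=T actual=T -> ctr[2]=3
Ev 3: PC=6 idx=2 pred=T actual=N -> ctr[2]=2
Ev 4: PC=6 idx=2 pred=T actual=N -> ctr[2]=1
Ev 5: PC=1 idx=1 pred=T actual=T -> ctr[1]=3
Ev 6: PC=6 idx=2 pred=N actual=T -> ctr[2]=2
Ev 7: PC=6 idx=2 pred=T actual=T -> ctr[2]=3
Ev 8: PC=1 idx=1 pred=T actual=T -> ctr[1]=3
Ev 9: PC=6 idx=2 pred=T actual=T -> ctr[2]=3
Ev 10: PC=1 idx=1 pred=T actual=T -> ctr[1]=3
Ev 11: PC=6 idx=2 pred=T actual=N -> ctr[2]=2
Ev 12: PC=6 idx=2 pred=T actual=N -> ctr[2]=1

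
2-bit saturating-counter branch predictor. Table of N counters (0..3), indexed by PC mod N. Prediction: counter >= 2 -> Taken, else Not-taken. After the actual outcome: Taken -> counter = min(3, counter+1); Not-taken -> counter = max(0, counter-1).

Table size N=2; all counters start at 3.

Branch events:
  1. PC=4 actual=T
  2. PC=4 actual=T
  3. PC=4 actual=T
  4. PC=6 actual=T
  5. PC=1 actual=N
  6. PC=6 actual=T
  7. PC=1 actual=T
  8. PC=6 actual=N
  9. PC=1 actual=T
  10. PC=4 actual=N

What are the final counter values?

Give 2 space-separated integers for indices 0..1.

Answer: 1 3

Derivation:
Ev 1: PC=4 idx=0 pred=T actual=T -> ctr[0]=3
Ev 2: PC=4 idx=0 pred=T actual=T -> ctr[0]=3
Ev 3: PC=4 idx=0 pred=T actual=T -> ctr[0]=3
Ev 4: PC=6 idx=0 pred=T actual=T -> ctr[0]=3
Ev 5: PC=1 idx=1 pred=T actual=N -> ctr[1]=2
Ev 6: PC=6 idx=0 pred=T actual=T -> ctr[0]=3
Ev 7: PC=1 idx=1 pred=T actual=T -> ctr[1]=3
Ev 8: PC=6 idx=0 pred=T actual=N -> ctr[0]=2
Ev 9: PC=1 idx=1 pred=T actual=T -> ctr[1]=3
Ev 10: PC=4 idx=0 pred=T actual=N -> ctr[0]=1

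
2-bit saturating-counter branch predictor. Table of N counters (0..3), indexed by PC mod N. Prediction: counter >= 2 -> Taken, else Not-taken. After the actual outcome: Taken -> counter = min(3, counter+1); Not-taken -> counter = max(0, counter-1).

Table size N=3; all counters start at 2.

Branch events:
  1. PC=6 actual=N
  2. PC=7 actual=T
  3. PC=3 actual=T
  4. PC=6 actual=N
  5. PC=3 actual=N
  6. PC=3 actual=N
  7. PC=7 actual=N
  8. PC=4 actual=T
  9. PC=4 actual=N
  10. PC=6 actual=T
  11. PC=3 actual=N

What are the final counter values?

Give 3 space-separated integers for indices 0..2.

Answer: 0 2 2

Derivation:
Ev 1: PC=6 idx=0 pred=T actual=N -> ctr[0]=1
Ev 2: PC=7 idx=1 pred=T actual=T -> ctr[1]=3
Ev 3: PC=3 idx=0 pred=N actual=T -> ctr[0]=2
Ev 4: PC=6 idx=0 pred=T actual=N -> ctr[0]=1
Ev 5: PC=3 idx=0 pred=N actual=N -> ctr[0]=0
Ev 6: PC=3 idx=0 pred=N actual=N -> ctr[0]=0
Ev 7: PC=7 idx=1 pred=T actual=N -> ctr[1]=2
Ev 8: PC=4 idx=1 pred=T actual=T -> ctr[1]=3
Ev 9: PC=4 idx=1 pred=T actual=N -> ctr[1]=2
Ev 10: PC=6 idx=0 pred=N actual=T -> ctr[0]=1
Ev 11: PC=3 idx=0 pred=N actual=N -> ctr[0]=0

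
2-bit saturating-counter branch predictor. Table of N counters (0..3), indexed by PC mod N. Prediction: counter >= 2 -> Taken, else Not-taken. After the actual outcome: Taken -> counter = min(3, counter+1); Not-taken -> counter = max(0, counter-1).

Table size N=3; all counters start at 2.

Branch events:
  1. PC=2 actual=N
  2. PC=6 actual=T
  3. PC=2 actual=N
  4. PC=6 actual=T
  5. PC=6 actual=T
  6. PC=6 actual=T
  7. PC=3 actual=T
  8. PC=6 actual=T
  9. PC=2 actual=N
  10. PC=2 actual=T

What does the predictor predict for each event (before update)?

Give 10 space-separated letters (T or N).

Answer: T T N T T T T T N N

Derivation:
Ev 1: PC=2 idx=2 pred=T actual=N -> ctr[2]=1
Ev 2: PC=6 idx=0 pred=T actual=T -> ctr[0]=3
Ev 3: PC=2 idx=2 pred=N actual=N -> ctr[2]=0
Ev 4: PC=6 idx=0 pred=T actual=T -> ctr[0]=3
Ev 5: PC=6 idx=0 pred=T actual=T -> ctr[0]=3
Ev 6: PC=6 idx=0 pred=T actual=T -> ctr[0]=3
Ev 7: PC=3 idx=0 pred=T actual=T -> ctr[0]=3
Ev 8: PC=6 idx=0 pred=T actual=T -> ctr[0]=3
Ev 9: PC=2 idx=2 pred=N actual=N -> ctr[2]=0
Ev 10: PC=2 idx=2 pred=N actual=T -> ctr[2]=1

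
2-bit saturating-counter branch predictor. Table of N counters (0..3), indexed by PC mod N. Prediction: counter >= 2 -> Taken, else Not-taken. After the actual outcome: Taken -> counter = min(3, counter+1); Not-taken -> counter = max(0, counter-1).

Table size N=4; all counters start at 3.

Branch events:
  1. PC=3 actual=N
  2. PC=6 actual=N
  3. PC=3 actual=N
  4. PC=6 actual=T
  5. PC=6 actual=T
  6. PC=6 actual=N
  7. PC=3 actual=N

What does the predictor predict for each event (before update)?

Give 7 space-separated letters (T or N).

Answer: T T T T T T N

Derivation:
Ev 1: PC=3 idx=3 pred=T actual=N -> ctr[3]=2
Ev 2: PC=6 idx=2 pred=T actual=N -> ctr[2]=2
Ev 3: PC=3 idx=3 pred=T actual=N -> ctr[3]=1
Ev 4: PC=6 idx=2 pred=T actual=T -> ctr[2]=3
Ev 5: PC=6 idx=2 pred=T actual=T -> ctr[2]=3
Ev 6: PC=6 idx=2 pred=T actual=N -> ctr[2]=2
Ev 7: PC=3 idx=3 pred=N actual=N -> ctr[3]=0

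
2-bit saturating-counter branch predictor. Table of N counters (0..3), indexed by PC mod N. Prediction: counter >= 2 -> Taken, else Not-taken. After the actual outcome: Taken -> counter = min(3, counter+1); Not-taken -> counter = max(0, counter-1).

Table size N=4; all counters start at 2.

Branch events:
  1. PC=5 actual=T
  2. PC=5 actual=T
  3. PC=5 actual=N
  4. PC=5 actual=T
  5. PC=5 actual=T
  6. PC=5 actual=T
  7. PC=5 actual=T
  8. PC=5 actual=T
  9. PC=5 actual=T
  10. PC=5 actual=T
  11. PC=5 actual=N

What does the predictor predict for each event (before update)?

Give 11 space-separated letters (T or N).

Answer: T T T T T T T T T T T

Derivation:
Ev 1: PC=5 idx=1 pred=T actual=T -> ctr[1]=3
Ev 2: PC=5 idx=1 pred=T actual=T -> ctr[1]=3
Ev 3: PC=5 idx=1 pred=T actual=N -> ctr[1]=2
Ev 4: PC=5 idx=1 pred=T actual=T -> ctr[1]=3
Ev 5: PC=5 idx=1 pred=T actual=T -> ctr[1]=3
Ev 6: PC=5 idx=1 pred=T actual=T -> ctr[1]=3
Ev 7: PC=5 idx=1 pred=T actual=T -> ctr[1]=3
Ev 8: PC=5 idx=1 pred=T actual=T -> ctr[1]=3
Ev 9: PC=5 idx=1 pred=T actual=T -> ctr[1]=3
Ev 10: PC=5 idx=1 pred=T actual=T -> ctr[1]=3
Ev 11: PC=5 idx=1 pred=T actual=N -> ctr[1]=2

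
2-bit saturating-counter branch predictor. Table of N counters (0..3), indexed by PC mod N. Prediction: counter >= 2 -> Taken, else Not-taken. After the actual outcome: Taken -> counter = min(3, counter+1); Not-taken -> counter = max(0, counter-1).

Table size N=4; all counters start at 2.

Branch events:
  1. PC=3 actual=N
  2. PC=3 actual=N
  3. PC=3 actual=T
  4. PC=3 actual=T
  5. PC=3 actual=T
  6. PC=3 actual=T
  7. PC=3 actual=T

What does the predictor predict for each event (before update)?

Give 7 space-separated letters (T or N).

Ev 1: PC=3 idx=3 pred=T actual=N -> ctr[3]=1
Ev 2: PC=3 idx=3 pred=N actual=N -> ctr[3]=0
Ev 3: PC=3 idx=3 pred=N actual=T -> ctr[3]=1
Ev 4: PC=3 idx=3 pred=N actual=T -> ctr[3]=2
Ev 5: PC=3 idx=3 pred=T actual=T -> ctr[3]=3
Ev 6: PC=3 idx=3 pred=T actual=T -> ctr[3]=3
Ev 7: PC=3 idx=3 pred=T actual=T -> ctr[3]=3

Answer: T N N N T T T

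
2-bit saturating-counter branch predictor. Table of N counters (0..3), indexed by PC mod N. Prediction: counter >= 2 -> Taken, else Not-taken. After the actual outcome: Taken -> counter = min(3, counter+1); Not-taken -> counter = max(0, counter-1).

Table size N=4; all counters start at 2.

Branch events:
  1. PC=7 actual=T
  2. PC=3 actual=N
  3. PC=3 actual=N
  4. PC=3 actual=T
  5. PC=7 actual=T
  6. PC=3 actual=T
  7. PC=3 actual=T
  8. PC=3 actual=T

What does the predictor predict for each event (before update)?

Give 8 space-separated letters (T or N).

Ev 1: PC=7 idx=3 pred=T actual=T -> ctr[3]=3
Ev 2: PC=3 idx=3 pred=T actual=N -> ctr[3]=2
Ev 3: PC=3 idx=3 pred=T actual=N -> ctr[3]=1
Ev 4: PC=3 idx=3 pred=N actual=T -> ctr[3]=2
Ev 5: PC=7 idx=3 pred=T actual=T -> ctr[3]=3
Ev 6: PC=3 idx=3 pred=T actual=T -> ctr[3]=3
Ev 7: PC=3 idx=3 pred=T actual=T -> ctr[3]=3
Ev 8: PC=3 idx=3 pred=T actual=T -> ctr[3]=3

Answer: T T T N T T T T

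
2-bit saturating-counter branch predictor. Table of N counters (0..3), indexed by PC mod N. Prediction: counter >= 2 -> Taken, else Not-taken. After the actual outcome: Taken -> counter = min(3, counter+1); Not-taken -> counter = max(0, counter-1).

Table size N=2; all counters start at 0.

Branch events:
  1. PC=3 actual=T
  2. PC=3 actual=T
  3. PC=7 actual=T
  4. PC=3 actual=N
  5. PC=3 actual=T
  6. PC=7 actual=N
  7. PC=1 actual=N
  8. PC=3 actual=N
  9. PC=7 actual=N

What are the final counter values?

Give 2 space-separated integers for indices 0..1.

Answer: 0 0

Derivation:
Ev 1: PC=3 idx=1 pred=N actual=T -> ctr[1]=1
Ev 2: PC=3 idx=1 pred=N actual=T -> ctr[1]=2
Ev 3: PC=7 idx=1 pred=T actual=T -> ctr[1]=3
Ev 4: PC=3 idx=1 pred=T actual=N -> ctr[1]=2
Ev 5: PC=3 idx=1 pred=T actual=T -> ctr[1]=3
Ev 6: PC=7 idx=1 pred=T actual=N -> ctr[1]=2
Ev 7: PC=1 idx=1 pred=T actual=N -> ctr[1]=1
Ev 8: PC=3 idx=1 pred=N actual=N -> ctr[1]=0
Ev 9: PC=7 idx=1 pred=N actual=N -> ctr[1]=0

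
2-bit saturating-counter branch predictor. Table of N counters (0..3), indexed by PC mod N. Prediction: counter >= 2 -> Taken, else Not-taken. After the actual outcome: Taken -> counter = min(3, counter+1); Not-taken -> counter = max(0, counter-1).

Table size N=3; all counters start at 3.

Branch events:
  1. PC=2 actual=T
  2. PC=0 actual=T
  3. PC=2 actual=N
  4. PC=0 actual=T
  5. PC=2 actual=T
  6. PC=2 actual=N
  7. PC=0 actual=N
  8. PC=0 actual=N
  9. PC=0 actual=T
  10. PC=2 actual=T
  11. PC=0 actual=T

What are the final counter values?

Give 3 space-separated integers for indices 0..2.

Ev 1: PC=2 idx=2 pred=T actual=T -> ctr[2]=3
Ev 2: PC=0 idx=0 pred=T actual=T -> ctr[0]=3
Ev 3: PC=2 idx=2 pred=T actual=N -> ctr[2]=2
Ev 4: PC=0 idx=0 pred=T actual=T -> ctr[0]=3
Ev 5: PC=2 idx=2 pred=T actual=T -> ctr[2]=3
Ev 6: PC=2 idx=2 pred=T actual=N -> ctr[2]=2
Ev 7: PC=0 idx=0 pred=T actual=N -> ctr[0]=2
Ev 8: PC=0 idx=0 pred=T actual=N -> ctr[0]=1
Ev 9: PC=0 idx=0 pred=N actual=T -> ctr[0]=2
Ev 10: PC=2 idx=2 pred=T actual=T -> ctr[2]=3
Ev 11: PC=0 idx=0 pred=T actual=T -> ctr[0]=3

Answer: 3 3 3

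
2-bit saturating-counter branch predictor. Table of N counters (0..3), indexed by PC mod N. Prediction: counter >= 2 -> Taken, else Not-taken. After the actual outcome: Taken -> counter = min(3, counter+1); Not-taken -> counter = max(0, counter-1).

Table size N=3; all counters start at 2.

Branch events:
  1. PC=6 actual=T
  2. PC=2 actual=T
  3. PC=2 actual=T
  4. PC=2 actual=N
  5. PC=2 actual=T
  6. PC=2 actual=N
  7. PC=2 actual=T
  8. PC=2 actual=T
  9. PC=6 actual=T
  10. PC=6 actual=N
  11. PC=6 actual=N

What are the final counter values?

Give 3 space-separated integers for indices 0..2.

Ev 1: PC=6 idx=0 pred=T actual=T -> ctr[0]=3
Ev 2: PC=2 idx=2 pred=T actual=T -> ctr[2]=3
Ev 3: PC=2 idx=2 pred=T actual=T -> ctr[2]=3
Ev 4: PC=2 idx=2 pred=T actual=N -> ctr[2]=2
Ev 5: PC=2 idx=2 pred=T actual=T -> ctr[2]=3
Ev 6: PC=2 idx=2 pred=T actual=N -> ctr[2]=2
Ev 7: PC=2 idx=2 pred=T actual=T -> ctr[2]=3
Ev 8: PC=2 idx=2 pred=T actual=T -> ctr[2]=3
Ev 9: PC=6 idx=0 pred=T actual=T -> ctr[0]=3
Ev 10: PC=6 idx=0 pred=T actual=N -> ctr[0]=2
Ev 11: PC=6 idx=0 pred=T actual=N -> ctr[0]=1

Answer: 1 2 3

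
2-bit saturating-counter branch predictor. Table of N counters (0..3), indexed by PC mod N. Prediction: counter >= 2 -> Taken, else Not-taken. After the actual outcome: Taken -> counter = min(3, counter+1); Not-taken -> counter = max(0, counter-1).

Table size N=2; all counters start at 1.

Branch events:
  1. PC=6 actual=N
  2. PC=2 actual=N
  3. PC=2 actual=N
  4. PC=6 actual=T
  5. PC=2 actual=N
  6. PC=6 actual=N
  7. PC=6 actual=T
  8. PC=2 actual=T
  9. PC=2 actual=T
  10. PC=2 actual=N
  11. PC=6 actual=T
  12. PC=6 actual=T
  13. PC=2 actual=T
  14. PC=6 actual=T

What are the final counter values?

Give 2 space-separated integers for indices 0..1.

Ev 1: PC=6 idx=0 pred=N actual=N -> ctr[0]=0
Ev 2: PC=2 idx=0 pred=N actual=N -> ctr[0]=0
Ev 3: PC=2 idx=0 pred=N actual=N -> ctr[0]=0
Ev 4: PC=6 idx=0 pred=N actual=T -> ctr[0]=1
Ev 5: PC=2 idx=0 pred=N actual=N -> ctr[0]=0
Ev 6: PC=6 idx=0 pred=N actual=N -> ctr[0]=0
Ev 7: PC=6 idx=0 pred=N actual=T -> ctr[0]=1
Ev 8: PC=2 idx=0 pred=N actual=T -> ctr[0]=2
Ev 9: PC=2 idx=0 pred=T actual=T -> ctr[0]=3
Ev 10: PC=2 idx=0 pred=T actual=N -> ctr[0]=2
Ev 11: PC=6 idx=0 pred=T actual=T -> ctr[0]=3
Ev 12: PC=6 idx=0 pred=T actual=T -> ctr[0]=3
Ev 13: PC=2 idx=0 pred=T actual=T -> ctr[0]=3
Ev 14: PC=6 idx=0 pred=T actual=T -> ctr[0]=3

Answer: 3 1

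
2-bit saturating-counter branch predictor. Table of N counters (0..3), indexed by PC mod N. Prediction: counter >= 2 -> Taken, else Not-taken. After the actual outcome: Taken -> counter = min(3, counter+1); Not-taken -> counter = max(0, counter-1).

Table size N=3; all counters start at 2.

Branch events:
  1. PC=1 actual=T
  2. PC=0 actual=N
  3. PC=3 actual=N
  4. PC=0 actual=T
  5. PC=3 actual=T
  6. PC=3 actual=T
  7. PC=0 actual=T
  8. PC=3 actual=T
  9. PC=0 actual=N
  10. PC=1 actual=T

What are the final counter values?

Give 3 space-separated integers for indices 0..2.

Answer: 2 3 2

Derivation:
Ev 1: PC=1 idx=1 pred=T actual=T -> ctr[1]=3
Ev 2: PC=0 idx=0 pred=T actual=N -> ctr[0]=1
Ev 3: PC=3 idx=0 pred=N actual=N -> ctr[0]=0
Ev 4: PC=0 idx=0 pred=N actual=T -> ctr[0]=1
Ev 5: PC=3 idx=0 pred=N actual=T -> ctr[0]=2
Ev 6: PC=3 idx=0 pred=T actual=T -> ctr[0]=3
Ev 7: PC=0 idx=0 pred=T actual=T -> ctr[0]=3
Ev 8: PC=3 idx=0 pred=T actual=T -> ctr[0]=3
Ev 9: PC=0 idx=0 pred=T actual=N -> ctr[0]=2
Ev 10: PC=1 idx=1 pred=T actual=T -> ctr[1]=3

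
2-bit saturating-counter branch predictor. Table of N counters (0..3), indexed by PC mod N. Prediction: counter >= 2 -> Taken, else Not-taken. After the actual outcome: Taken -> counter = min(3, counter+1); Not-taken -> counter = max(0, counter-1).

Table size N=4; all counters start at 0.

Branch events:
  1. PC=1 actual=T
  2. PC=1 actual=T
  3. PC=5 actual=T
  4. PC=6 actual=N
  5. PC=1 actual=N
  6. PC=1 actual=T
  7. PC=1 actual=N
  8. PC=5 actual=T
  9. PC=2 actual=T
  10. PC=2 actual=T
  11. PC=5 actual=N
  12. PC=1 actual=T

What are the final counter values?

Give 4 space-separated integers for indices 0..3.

Ev 1: PC=1 idx=1 pred=N actual=T -> ctr[1]=1
Ev 2: PC=1 idx=1 pred=N actual=T -> ctr[1]=2
Ev 3: PC=5 idx=1 pred=T actual=T -> ctr[1]=3
Ev 4: PC=6 idx=2 pred=N actual=N -> ctr[2]=0
Ev 5: PC=1 idx=1 pred=T actual=N -> ctr[1]=2
Ev 6: PC=1 idx=1 pred=T actual=T -> ctr[1]=3
Ev 7: PC=1 idx=1 pred=T actual=N -> ctr[1]=2
Ev 8: PC=5 idx=1 pred=T actual=T -> ctr[1]=3
Ev 9: PC=2 idx=2 pred=N actual=T -> ctr[2]=1
Ev 10: PC=2 idx=2 pred=N actual=T -> ctr[2]=2
Ev 11: PC=5 idx=1 pred=T actual=N -> ctr[1]=2
Ev 12: PC=1 idx=1 pred=T actual=T -> ctr[1]=3

Answer: 0 3 2 0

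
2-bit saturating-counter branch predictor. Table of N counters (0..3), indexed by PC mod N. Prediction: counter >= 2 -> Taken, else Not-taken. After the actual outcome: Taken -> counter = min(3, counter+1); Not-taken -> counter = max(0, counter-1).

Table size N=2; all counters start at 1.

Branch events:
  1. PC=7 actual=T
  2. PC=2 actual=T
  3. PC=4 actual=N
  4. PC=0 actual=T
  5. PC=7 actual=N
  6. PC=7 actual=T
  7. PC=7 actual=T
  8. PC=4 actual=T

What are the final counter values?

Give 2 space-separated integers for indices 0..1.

Ev 1: PC=7 idx=1 pred=N actual=T -> ctr[1]=2
Ev 2: PC=2 idx=0 pred=N actual=T -> ctr[0]=2
Ev 3: PC=4 idx=0 pred=T actual=N -> ctr[0]=1
Ev 4: PC=0 idx=0 pred=N actual=T -> ctr[0]=2
Ev 5: PC=7 idx=1 pred=T actual=N -> ctr[1]=1
Ev 6: PC=7 idx=1 pred=N actual=T -> ctr[1]=2
Ev 7: PC=7 idx=1 pred=T actual=T -> ctr[1]=3
Ev 8: PC=4 idx=0 pred=T actual=T -> ctr[0]=3

Answer: 3 3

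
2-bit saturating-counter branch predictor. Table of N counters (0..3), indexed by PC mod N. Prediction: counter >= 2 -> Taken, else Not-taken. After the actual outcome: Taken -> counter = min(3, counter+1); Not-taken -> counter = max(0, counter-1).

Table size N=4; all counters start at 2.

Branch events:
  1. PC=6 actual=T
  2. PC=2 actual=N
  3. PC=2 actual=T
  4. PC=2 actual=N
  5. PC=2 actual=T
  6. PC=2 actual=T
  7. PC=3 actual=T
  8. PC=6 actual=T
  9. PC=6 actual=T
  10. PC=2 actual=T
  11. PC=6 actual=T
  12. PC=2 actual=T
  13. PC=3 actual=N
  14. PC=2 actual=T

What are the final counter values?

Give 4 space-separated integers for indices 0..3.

Ev 1: PC=6 idx=2 pred=T actual=T -> ctr[2]=3
Ev 2: PC=2 idx=2 pred=T actual=N -> ctr[2]=2
Ev 3: PC=2 idx=2 pred=T actual=T -> ctr[2]=3
Ev 4: PC=2 idx=2 pred=T actual=N -> ctr[2]=2
Ev 5: PC=2 idx=2 pred=T actual=T -> ctr[2]=3
Ev 6: PC=2 idx=2 pred=T actual=T -> ctr[2]=3
Ev 7: PC=3 idx=3 pred=T actual=T -> ctr[3]=3
Ev 8: PC=6 idx=2 pred=T actual=T -> ctr[2]=3
Ev 9: PC=6 idx=2 pred=T actual=T -> ctr[2]=3
Ev 10: PC=2 idx=2 pred=T actual=T -> ctr[2]=3
Ev 11: PC=6 idx=2 pred=T actual=T -> ctr[2]=3
Ev 12: PC=2 idx=2 pred=T actual=T -> ctr[2]=3
Ev 13: PC=3 idx=3 pred=T actual=N -> ctr[3]=2
Ev 14: PC=2 idx=2 pred=T actual=T -> ctr[2]=3

Answer: 2 2 3 2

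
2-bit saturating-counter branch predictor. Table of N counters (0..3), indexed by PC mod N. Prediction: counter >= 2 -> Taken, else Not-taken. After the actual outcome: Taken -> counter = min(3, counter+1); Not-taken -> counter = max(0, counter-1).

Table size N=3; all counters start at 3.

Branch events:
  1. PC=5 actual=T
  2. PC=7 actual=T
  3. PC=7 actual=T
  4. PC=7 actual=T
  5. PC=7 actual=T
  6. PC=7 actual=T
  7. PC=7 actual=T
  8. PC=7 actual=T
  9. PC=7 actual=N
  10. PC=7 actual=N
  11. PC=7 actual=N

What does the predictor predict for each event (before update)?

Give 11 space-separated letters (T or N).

Ev 1: PC=5 idx=2 pred=T actual=T -> ctr[2]=3
Ev 2: PC=7 idx=1 pred=T actual=T -> ctr[1]=3
Ev 3: PC=7 idx=1 pred=T actual=T -> ctr[1]=3
Ev 4: PC=7 idx=1 pred=T actual=T -> ctr[1]=3
Ev 5: PC=7 idx=1 pred=T actual=T -> ctr[1]=3
Ev 6: PC=7 idx=1 pred=T actual=T -> ctr[1]=3
Ev 7: PC=7 idx=1 pred=T actual=T -> ctr[1]=3
Ev 8: PC=7 idx=1 pred=T actual=T -> ctr[1]=3
Ev 9: PC=7 idx=1 pred=T actual=N -> ctr[1]=2
Ev 10: PC=7 idx=1 pred=T actual=N -> ctr[1]=1
Ev 11: PC=7 idx=1 pred=N actual=N -> ctr[1]=0

Answer: T T T T T T T T T T N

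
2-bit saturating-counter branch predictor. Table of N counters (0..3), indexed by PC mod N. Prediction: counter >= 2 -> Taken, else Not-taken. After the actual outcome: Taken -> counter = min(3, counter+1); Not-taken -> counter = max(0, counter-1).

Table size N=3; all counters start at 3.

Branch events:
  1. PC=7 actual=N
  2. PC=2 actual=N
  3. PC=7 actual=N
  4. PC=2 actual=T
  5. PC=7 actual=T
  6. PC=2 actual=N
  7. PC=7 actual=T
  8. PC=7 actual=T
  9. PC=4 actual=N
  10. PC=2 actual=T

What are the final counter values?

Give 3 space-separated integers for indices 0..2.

Ev 1: PC=7 idx=1 pred=T actual=N -> ctr[1]=2
Ev 2: PC=2 idx=2 pred=T actual=N -> ctr[2]=2
Ev 3: PC=7 idx=1 pred=T actual=N -> ctr[1]=1
Ev 4: PC=2 idx=2 pred=T actual=T -> ctr[2]=3
Ev 5: PC=7 idx=1 pred=N actual=T -> ctr[1]=2
Ev 6: PC=2 idx=2 pred=T actual=N -> ctr[2]=2
Ev 7: PC=7 idx=1 pred=T actual=T -> ctr[1]=3
Ev 8: PC=7 idx=1 pred=T actual=T -> ctr[1]=3
Ev 9: PC=4 idx=1 pred=T actual=N -> ctr[1]=2
Ev 10: PC=2 idx=2 pred=T actual=T -> ctr[2]=3

Answer: 3 2 3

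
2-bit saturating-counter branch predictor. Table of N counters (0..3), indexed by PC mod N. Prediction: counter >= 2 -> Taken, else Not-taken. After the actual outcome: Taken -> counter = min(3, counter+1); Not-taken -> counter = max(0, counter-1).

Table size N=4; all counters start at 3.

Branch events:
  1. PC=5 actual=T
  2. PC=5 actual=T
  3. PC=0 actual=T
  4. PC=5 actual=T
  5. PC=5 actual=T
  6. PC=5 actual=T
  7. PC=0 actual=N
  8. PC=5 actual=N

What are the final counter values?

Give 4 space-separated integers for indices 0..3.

Ev 1: PC=5 idx=1 pred=T actual=T -> ctr[1]=3
Ev 2: PC=5 idx=1 pred=T actual=T -> ctr[1]=3
Ev 3: PC=0 idx=0 pred=T actual=T -> ctr[0]=3
Ev 4: PC=5 idx=1 pred=T actual=T -> ctr[1]=3
Ev 5: PC=5 idx=1 pred=T actual=T -> ctr[1]=3
Ev 6: PC=5 idx=1 pred=T actual=T -> ctr[1]=3
Ev 7: PC=0 idx=0 pred=T actual=N -> ctr[0]=2
Ev 8: PC=5 idx=1 pred=T actual=N -> ctr[1]=2

Answer: 2 2 3 3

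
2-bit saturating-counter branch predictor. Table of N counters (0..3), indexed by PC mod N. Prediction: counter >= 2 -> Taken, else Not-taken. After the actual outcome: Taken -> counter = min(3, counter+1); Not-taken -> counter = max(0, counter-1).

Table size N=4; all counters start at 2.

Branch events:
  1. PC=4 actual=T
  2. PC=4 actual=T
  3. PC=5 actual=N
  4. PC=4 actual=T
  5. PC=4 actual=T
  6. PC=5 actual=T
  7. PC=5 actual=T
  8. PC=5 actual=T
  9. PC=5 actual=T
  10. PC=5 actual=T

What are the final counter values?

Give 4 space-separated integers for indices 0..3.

Ev 1: PC=4 idx=0 pred=T actual=T -> ctr[0]=3
Ev 2: PC=4 idx=0 pred=T actual=T -> ctr[0]=3
Ev 3: PC=5 idx=1 pred=T actual=N -> ctr[1]=1
Ev 4: PC=4 idx=0 pred=T actual=T -> ctr[0]=3
Ev 5: PC=4 idx=0 pred=T actual=T -> ctr[0]=3
Ev 6: PC=5 idx=1 pred=N actual=T -> ctr[1]=2
Ev 7: PC=5 idx=1 pred=T actual=T -> ctr[1]=3
Ev 8: PC=5 idx=1 pred=T actual=T -> ctr[1]=3
Ev 9: PC=5 idx=1 pred=T actual=T -> ctr[1]=3
Ev 10: PC=5 idx=1 pred=T actual=T -> ctr[1]=3

Answer: 3 3 2 2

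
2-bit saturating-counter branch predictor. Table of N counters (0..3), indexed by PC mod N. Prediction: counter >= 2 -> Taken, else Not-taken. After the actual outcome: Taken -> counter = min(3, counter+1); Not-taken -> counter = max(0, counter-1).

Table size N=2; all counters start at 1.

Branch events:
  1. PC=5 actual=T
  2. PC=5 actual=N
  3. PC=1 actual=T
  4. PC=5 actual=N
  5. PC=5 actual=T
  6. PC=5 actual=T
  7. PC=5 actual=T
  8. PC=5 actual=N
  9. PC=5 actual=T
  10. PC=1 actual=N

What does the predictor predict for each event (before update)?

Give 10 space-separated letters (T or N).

Ev 1: PC=5 idx=1 pred=N actual=T -> ctr[1]=2
Ev 2: PC=5 idx=1 pred=T actual=N -> ctr[1]=1
Ev 3: PC=1 idx=1 pred=N actual=T -> ctr[1]=2
Ev 4: PC=5 idx=1 pred=T actual=N -> ctr[1]=1
Ev 5: PC=5 idx=1 pred=N actual=T -> ctr[1]=2
Ev 6: PC=5 idx=1 pred=T actual=T -> ctr[1]=3
Ev 7: PC=5 idx=1 pred=T actual=T -> ctr[1]=3
Ev 8: PC=5 idx=1 pred=T actual=N -> ctr[1]=2
Ev 9: PC=5 idx=1 pred=T actual=T -> ctr[1]=3
Ev 10: PC=1 idx=1 pred=T actual=N -> ctr[1]=2

Answer: N T N T N T T T T T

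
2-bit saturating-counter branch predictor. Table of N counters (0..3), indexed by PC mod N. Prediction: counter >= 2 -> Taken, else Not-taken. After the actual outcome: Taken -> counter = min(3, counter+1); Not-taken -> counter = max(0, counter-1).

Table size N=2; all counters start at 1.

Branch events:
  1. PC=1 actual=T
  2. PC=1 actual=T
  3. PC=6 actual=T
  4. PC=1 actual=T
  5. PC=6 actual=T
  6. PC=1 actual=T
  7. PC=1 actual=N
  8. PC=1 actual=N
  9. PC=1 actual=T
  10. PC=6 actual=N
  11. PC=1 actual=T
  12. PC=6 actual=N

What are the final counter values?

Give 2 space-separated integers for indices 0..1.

Ev 1: PC=1 idx=1 pred=N actual=T -> ctr[1]=2
Ev 2: PC=1 idx=1 pred=T actual=T -> ctr[1]=3
Ev 3: PC=6 idx=0 pred=N actual=T -> ctr[0]=2
Ev 4: PC=1 idx=1 pred=T actual=T -> ctr[1]=3
Ev 5: PC=6 idx=0 pred=T actual=T -> ctr[0]=3
Ev 6: PC=1 idx=1 pred=T actual=T -> ctr[1]=3
Ev 7: PC=1 idx=1 pred=T actual=N -> ctr[1]=2
Ev 8: PC=1 idx=1 pred=T actual=N -> ctr[1]=1
Ev 9: PC=1 idx=1 pred=N actual=T -> ctr[1]=2
Ev 10: PC=6 idx=0 pred=T actual=N -> ctr[0]=2
Ev 11: PC=1 idx=1 pred=T actual=T -> ctr[1]=3
Ev 12: PC=6 idx=0 pred=T actual=N -> ctr[0]=1

Answer: 1 3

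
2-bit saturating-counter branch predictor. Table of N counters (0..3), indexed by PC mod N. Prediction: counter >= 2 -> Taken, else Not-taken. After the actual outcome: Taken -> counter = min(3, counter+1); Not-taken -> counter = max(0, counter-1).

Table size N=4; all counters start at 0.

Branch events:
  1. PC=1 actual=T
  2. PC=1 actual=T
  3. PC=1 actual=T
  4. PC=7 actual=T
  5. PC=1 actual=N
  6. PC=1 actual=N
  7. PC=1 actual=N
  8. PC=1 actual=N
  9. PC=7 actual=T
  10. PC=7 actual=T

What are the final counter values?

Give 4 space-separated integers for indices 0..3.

Ev 1: PC=1 idx=1 pred=N actual=T -> ctr[1]=1
Ev 2: PC=1 idx=1 pred=N actual=T -> ctr[1]=2
Ev 3: PC=1 idx=1 pred=T actual=T -> ctr[1]=3
Ev 4: PC=7 idx=3 pred=N actual=T -> ctr[3]=1
Ev 5: PC=1 idx=1 pred=T actual=N -> ctr[1]=2
Ev 6: PC=1 idx=1 pred=T actual=N -> ctr[1]=1
Ev 7: PC=1 idx=1 pred=N actual=N -> ctr[1]=0
Ev 8: PC=1 idx=1 pred=N actual=N -> ctr[1]=0
Ev 9: PC=7 idx=3 pred=N actual=T -> ctr[3]=2
Ev 10: PC=7 idx=3 pred=T actual=T -> ctr[3]=3

Answer: 0 0 0 3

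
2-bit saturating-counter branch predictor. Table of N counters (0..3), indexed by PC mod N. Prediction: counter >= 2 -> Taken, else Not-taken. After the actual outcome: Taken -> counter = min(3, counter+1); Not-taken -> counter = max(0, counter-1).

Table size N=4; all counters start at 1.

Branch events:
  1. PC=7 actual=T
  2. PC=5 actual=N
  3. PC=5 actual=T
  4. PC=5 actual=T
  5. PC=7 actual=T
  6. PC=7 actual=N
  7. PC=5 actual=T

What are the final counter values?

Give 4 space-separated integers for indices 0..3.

Answer: 1 3 1 2

Derivation:
Ev 1: PC=7 idx=3 pred=N actual=T -> ctr[3]=2
Ev 2: PC=5 idx=1 pred=N actual=N -> ctr[1]=0
Ev 3: PC=5 idx=1 pred=N actual=T -> ctr[1]=1
Ev 4: PC=5 idx=1 pred=N actual=T -> ctr[1]=2
Ev 5: PC=7 idx=3 pred=T actual=T -> ctr[3]=3
Ev 6: PC=7 idx=3 pred=T actual=N -> ctr[3]=2
Ev 7: PC=5 idx=1 pred=T actual=T -> ctr[1]=3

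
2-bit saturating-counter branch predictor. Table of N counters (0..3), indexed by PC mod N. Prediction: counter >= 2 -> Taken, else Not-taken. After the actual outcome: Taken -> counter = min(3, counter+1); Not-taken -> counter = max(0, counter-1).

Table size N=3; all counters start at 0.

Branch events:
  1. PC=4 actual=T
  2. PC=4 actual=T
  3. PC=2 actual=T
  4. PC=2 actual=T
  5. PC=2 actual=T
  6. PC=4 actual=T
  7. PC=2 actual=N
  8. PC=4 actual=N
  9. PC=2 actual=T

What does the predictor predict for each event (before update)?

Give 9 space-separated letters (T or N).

Ev 1: PC=4 idx=1 pred=N actual=T -> ctr[1]=1
Ev 2: PC=4 idx=1 pred=N actual=T -> ctr[1]=2
Ev 3: PC=2 idx=2 pred=N actual=T -> ctr[2]=1
Ev 4: PC=2 idx=2 pred=N actual=T -> ctr[2]=2
Ev 5: PC=2 idx=2 pred=T actual=T -> ctr[2]=3
Ev 6: PC=4 idx=1 pred=T actual=T -> ctr[1]=3
Ev 7: PC=2 idx=2 pred=T actual=N -> ctr[2]=2
Ev 8: PC=4 idx=1 pred=T actual=N -> ctr[1]=2
Ev 9: PC=2 idx=2 pred=T actual=T -> ctr[2]=3

Answer: N N N N T T T T T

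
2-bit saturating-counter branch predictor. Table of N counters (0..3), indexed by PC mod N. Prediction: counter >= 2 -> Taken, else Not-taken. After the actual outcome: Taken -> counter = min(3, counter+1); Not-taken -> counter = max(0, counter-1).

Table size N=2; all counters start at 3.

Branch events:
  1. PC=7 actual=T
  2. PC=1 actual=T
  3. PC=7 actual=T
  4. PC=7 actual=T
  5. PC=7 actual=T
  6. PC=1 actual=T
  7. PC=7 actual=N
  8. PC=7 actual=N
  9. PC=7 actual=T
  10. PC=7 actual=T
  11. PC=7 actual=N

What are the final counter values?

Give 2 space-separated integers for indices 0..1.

Answer: 3 2

Derivation:
Ev 1: PC=7 idx=1 pred=T actual=T -> ctr[1]=3
Ev 2: PC=1 idx=1 pred=T actual=T -> ctr[1]=3
Ev 3: PC=7 idx=1 pred=T actual=T -> ctr[1]=3
Ev 4: PC=7 idx=1 pred=T actual=T -> ctr[1]=3
Ev 5: PC=7 idx=1 pred=T actual=T -> ctr[1]=3
Ev 6: PC=1 idx=1 pred=T actual=T -> ctr[1]=3
Ev 7: PC=7 idx=1 pred=T actual=N -> ctr[1]=2
Ev 8: PC=7 idx=1 pred=T actual=N -> ctr[1]=1
Ev 9: PC=7 idx=1 pred=N actual=T -> ctr[1]=2
Ev 10: PC=7 idx=1 pred=T actual=T -> ctr[1]=3
Ev 11: PC=7 idx=1 pred=T actual=N -> ctr[1]=2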